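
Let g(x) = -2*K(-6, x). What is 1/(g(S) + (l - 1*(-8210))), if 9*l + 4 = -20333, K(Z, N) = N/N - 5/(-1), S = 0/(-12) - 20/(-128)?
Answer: 3/17815 ≈ 0.00016840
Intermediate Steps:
S = 5/32 (S = 0*(-1/12) - 20*(-1/128) = 0 + 5/32 = 5/32 ≈ 0.15625)
K(Z, N) = 6 (K(Z, N) = 1 - 5*(-1) = 1 + 5 = 6)
l = -6779/3 (l = -4/9 + (1/9)*(-20333) = -4/9 - 20333/9 = -6779/3 ≈ -2259.7)
g(x) = -12 (g(x) = -2*6 = -12)
1/(g(S) + (l - 1*(-8210))) = 1/(-12 + (-6779/3 - 1*(-8210))) = 1/(-12 + (-6779/3 + 8210)) = 1/(-12 + 17851/3) = 1/(17815/3) = 3/17815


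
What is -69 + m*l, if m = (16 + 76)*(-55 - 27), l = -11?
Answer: 82915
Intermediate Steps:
m = -7544 (m = 92*(-82) = -7544)
-69 + m*l = -69 - 7544*(-11) = -69 + 82984 = 82915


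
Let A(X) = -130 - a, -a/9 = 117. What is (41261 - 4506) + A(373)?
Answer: 37678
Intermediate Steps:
a = -1053 (a = -9*117 = -1053)
A(X) = 923 (A(X) = -130 - 1*(-1053) = -130 + 1053 = 923)
(41261 - 4506) + A(373) = (41261 - 4506) + 923 = 36755 + 923 = 37678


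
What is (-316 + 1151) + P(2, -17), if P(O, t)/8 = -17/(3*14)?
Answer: 17467/21 ≈ 831.76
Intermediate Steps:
P(O, t) = -68/21 (P(O, t) = 8*(-17/(3*14)) = 8*(-17/42) = -68/21)
(-316 + 1151) + P(2, -17) = (-316 + 1151) - 68/21 = 835 - 68/21 = 17467/21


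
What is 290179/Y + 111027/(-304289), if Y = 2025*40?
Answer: 79305090731/24647409000 ≈ 3.2176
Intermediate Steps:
Y = 81000
290179/Y + 111027/(-304289) = 290179/81000 + 111027/(-304289) = 290179*(1/81000) + 111027*(-1/304289) = 290179/81000 - 111027/304289 = 79305090731/24647409000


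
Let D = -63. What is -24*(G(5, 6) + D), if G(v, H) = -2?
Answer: 1560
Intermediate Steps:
-24*(G(5, 6) + D) = -24*(-2 - 63) = -24*(-65) = 1560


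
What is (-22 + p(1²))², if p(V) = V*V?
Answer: 441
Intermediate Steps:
p(V) = V²
(-22 + p(1²))² = (-22 + (1²)²)² = (-22 + 1²)² = (-22 + 1)² = (-21)² = 441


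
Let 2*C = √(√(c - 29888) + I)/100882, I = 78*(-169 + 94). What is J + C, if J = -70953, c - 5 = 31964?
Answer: -70953 + I*√(5850 - √2081)/201764 ≈ -70953.0 + 0.0003776*I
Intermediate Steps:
c = 31969 (c = 5 + 31964 = 31969)
I = -5850 (I = 78*(-75) = -5850)
C = √(-5850 + √2081)/201764 (C = (√(√(31969 - 29888) - 5850)/100882)/2 = (√(√2081 - 5850)*(1/100882))/2 = (√(-5850 + √2081)*(1/100882))/2 = (√(-5850 + √2081)/100882)/2 = √(-5850 + √2081)/201764 ≈ 0.0003776*I)
J + C = -70953 + √(-5850 + √2081)/201764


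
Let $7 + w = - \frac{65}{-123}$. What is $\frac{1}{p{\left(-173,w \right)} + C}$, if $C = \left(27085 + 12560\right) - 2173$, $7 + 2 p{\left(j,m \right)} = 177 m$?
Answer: $\frac{82}{3025453} \approx 2.7103 \cdot 10^{-5}$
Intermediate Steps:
$w = - \frac{796}{123}$ ($w = -7 - \frac{65}{-123} = -7 - - \frac{65}{123} = -7 + \frac{65}{123} = - \frac{796}{123} \approx -6.4715$)
$p{\left(j,m \right)} = - \frac{7}{2} + \frac{177 m}{2}$
$C = 37472$ ($C = 39645 - 2173 = 37472$)
$\frac{1}{p{\left(-173,w \right)} + C} = \frac{1}{\left(- \frac{7}{2} + \frac{177}{2} \left(- \frac{796}{123}\right)\right) + 37472} = \frac{1}{\left(- \frac{7}{2} - \frac{23482}{41}\right) + 37472} = \frac{1}{- \frac{47251}{82} + 37472} = \frac{1}{\frac{3025453}{82}} = \frac{82}{3025453}$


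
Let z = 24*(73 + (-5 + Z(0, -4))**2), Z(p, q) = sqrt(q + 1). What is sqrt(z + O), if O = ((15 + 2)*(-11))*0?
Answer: 2*sqrt(570 - 60*I*sqrt(3)) ≈ 47.946 - 4.335*I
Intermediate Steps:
Z(p, q) = sqrt(1 + q)
z = 1752 + 24*(-5 + I*sqrt(3))**2 (z = 24*(73 + (-5 + sqrt(1 - 4))**2) = 24*(73 + (-5 + sqrt(-3))**2) = 24*(73 + (-5 + I*sqrt(3))**2) = 1752 + 24*(-5 + I*sqrt(3))**2 ≈ 2280.0 - 415.69*I)
O = 0 (O = (17*(-11))*0 = -187*0 = 0)
sqrt(z + O) = sqrt((2280 - 240*I*sqrt(3)) + 0) = sqrt(2280 - 240*I*sqrt(3))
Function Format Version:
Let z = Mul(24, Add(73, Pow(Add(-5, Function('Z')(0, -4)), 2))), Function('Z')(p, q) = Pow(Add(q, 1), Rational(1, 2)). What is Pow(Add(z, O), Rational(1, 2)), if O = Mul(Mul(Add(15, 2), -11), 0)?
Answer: Mul(2, Pow(Add(570, Mul(-60, I, Pow(3, Rational(1, 2)))), Rational(1, 2))) ≈ Add(47.946, Mul(-4.3350, I))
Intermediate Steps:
Function('Z')(p, q) = Pow(Add(1, q), Rational(1, 2))
z = Add(1752, Mul(24, Pow(Add(-5, Mul(I, Pow(3, Rational(1, 2)))), 2))) (z = Mul(24, Add(73, Pow(Add(-5, Pow(Add(1, -4), Rational(1, 2))), 2))) = Mul(24, Add(73, Pow(Add(-5, Pow(-3, Rational(1, 2))), 2))) = Mul(24, Add(73, Pow(Add(-5, Mul(I, Pow(3, Rational(1, 2)))), 2))) = Add(1752, Mul(24, Pow(Add(-5, Mul(I, Pow(3, Rational(1, 2)))), 2))) ≈ Add(2280.0, Mul(-415.69, I)))
O = 0 (O = Mul(Mul(17, -11), 0) = Mul(-187, 0) = 0)
Pow(Add(z, O), Rational(1, 2)) = Pow(Add(Add(2280, Mul(-240, I, Pow(3, Rational(1, 2)))), 0), Rational(1, 2)) = Pow(Add(2280, Mul(-240, I, Pow(3, Rational(1, 2)))), Rational(1, 2))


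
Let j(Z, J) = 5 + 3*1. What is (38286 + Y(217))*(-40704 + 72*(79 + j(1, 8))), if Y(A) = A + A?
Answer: -1333516800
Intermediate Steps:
Y(A) = 2*A
j(Z, J) = 8 (j(Z, J) = 5 + 3 = 8)
(38286 + Y(217))*(-40704 + 72*(79 + j(1, 8))) = (38286 + 2*217)*(-40704 + 72*(79 + 8)) = (38286 + 434)*(-40704 + 72*87) = 38720*(-40704 + 6264) = 38720*(-34440) = -1333516800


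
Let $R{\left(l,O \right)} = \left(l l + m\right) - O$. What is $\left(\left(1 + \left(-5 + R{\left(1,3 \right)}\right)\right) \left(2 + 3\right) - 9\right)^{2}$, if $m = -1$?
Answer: $1936$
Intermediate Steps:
$R{\left(l,O \right)} = -1 + l^{2} - O$ ($R{\left(l,O \right)} = \left(l l - 1\right) - O = \left(l^{2} - 1\right) - O = \left(-1 + l^{2}\right) - O = -1 + l^{2} - O$)
$\left(\left(1 + \left(-5 + R{\left(1,3 \right)}\right)\right) \left(2 + 3\right) - 9\right)^{2} = \left(\left(1 - 8\right) \left(2 + 3\right) - 9\right)^{2} = \left(\left(1 - 8\right) 5 - 9\right)^{2} = \left(\left(-7\right) 5 - 9\right)^{2} = \left(-35 - 9\right)^{2} = \left(-44\right)^{2} = 1936$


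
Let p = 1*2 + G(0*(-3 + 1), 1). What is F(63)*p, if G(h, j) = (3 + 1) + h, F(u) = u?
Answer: 378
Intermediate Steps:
G(h, j) = 4 + h
p = 6 (p = 1*2 + (4 + 0*(-3 + 1)) = 2 + (4 + 0*(-2)) = 2 + (4 + 0) = 2 + 4 = 6)
F(63)*p = 63*6 = 378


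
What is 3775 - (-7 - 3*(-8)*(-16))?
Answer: 4166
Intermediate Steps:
3775 - (-7 - 3*(-8)*(-16)) = 3775 - (-7 + 24*(-16)) = 3775 - (-7 - 384) = 3775 - 1*(-391) = 3775 + 391 = 4166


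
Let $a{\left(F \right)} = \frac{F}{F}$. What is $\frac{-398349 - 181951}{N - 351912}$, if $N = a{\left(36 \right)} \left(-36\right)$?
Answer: $\frac{145075}{87987} \approx 1.6488$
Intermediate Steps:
$a{\left(F \right)} = 1$
$N = -36$ ($N = 1 \left(-36\right) = -36$)
$\frac{-398349 - 181951}{N - 351912} = \frac{-398349 - 181951}{-36 - 351912} = - \frac{580300}{-351948} = \left(-580300\right) \left(- \frac{1}{351948}\right) = \frac{145075}{87987}$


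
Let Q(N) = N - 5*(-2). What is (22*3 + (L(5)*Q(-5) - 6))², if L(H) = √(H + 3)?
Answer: 3800 + 1200*√2 ≈ 5497.1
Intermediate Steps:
Q(N) = 10 + N (Q(N) = N + 10 = 10 + N)
L(H) = √(3 + H)
(22*3 + (L(5)*Q(-5) - 6))² = (22*3 + (√(3 + 5)*(10 - 5) - 6))² = (66 + (√8*5 - 6))² = (66 + ((2*√2)*5 - 6))² = (66 + (10*√2 - 6))² = (66 + (-6 + 10*√2))² = (60 + 10*√2)²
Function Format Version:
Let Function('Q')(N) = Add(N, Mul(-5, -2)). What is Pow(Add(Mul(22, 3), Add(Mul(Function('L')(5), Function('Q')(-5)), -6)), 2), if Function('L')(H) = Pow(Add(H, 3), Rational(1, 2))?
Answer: Add(3800, Mul(1200, Pow(2, Rational(1, 2)))) ≈ 5497.1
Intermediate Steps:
Function('Q')(N) = Add(10, N) (Function('Q')(N) = Add(N, 10) = Add(10, N))
Function('L')(H) = Pow(Add(3, H), Rational(1, 2))
Pow(Add(Mul(22, 3), Add(Mul(Function('L')(5), Function('Q')(-5)), -6)), 2) = Pow(Add(Mul(22, 3), Add(Mul(Pow(Add(3, 5), Rational(1, 2)), Add(10, -5)), -6)), 2) = Pow(Add(66, Add(Mul(Pow(8, Rational(1, 2)), 5), -6)), 2) = Pow(Add(66, Add(Mul(Mul(2, Pow(2, Rational(1, 2))), 5), -6)), 2) = Pow(Add(66, Add(Mul(10, Pow(2, Rational(1, 2))), -6)), 2) = Pow(Add(66, Add(-6, Mul(10, Pow(2, Rational(1, 2))))), 2) = Pow(Add(60, Mul(10, Pow(2, Rational(1, 2)))), 2)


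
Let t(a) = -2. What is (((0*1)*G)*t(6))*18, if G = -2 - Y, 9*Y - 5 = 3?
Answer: 0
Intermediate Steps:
Y = 8/9 (Y = 5/9 + (⅑)*3 = 5/9 + ⅓ = 8/9 ≈ 0.88889)
G = -26/9 (G = -2 - 1*8/9 = -2 - 8/9 = -26/9 ≈ -2.8889)
(((0*1)*G)*t(6))*18 = (((0*1)*(-26/9))*(-2))*18 = ((0*(-26/9))*(-2))*18 = (0*(-2))*18 = 0*18 = 0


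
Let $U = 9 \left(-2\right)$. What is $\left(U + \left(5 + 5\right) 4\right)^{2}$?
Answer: $484$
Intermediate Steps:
$U = -18$
$\left(U + \left(5 + 5\right) 4\right)^{2} = \left(-18 + \left(5 + 5\right) 4\right)^{2} = \left(-18 + 10 \cdot 4\right)^{2} = \left(-18 + 40\right)^{2} = 22^{2} = 484$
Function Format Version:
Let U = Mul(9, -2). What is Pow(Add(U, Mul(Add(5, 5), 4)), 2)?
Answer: 484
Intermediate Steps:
U = -18
Pow(Add(U, Mul(Add(5, 5), 4)), 2) = Pow(Add(-18, Mul(Add(5, 5), 4)), 2) = Pow(Add(-18, Mul(10, 4)), 2) = Pow(Add(-18, 40), 2) = Pow(22, 2) = 484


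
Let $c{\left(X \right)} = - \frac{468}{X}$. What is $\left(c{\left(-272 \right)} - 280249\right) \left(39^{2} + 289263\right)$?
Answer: $- \frac{1385354223240}{17} \approx -8.1491 \cdot 10^{10}$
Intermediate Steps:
$\left(c{\left(-272 \right)} - 280249\right) \left(39^{2} + 289263\right) = \left(- \frac{468}{-272} - 280249\right) \left(39^{2} + 289263\right) = \left(\left(-468\right) \left(- \frac{1}{272}\right) - 280249\right) \left(1521 + 289263\right) = \left(\frac{117}{68} - 280249\right) 290784 = \left(- \frac{19056815}{68}\right) 290784 = - \frac{1385354223240}{17}$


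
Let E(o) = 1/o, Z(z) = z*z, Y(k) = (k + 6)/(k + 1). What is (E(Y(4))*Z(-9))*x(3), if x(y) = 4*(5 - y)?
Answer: 324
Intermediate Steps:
Y(k) = (6 + k)/(1 + k)
Z(z) = z²
x(y) = 20 - 4*y
(E(Y(4))*Z(-9))*x(3) = ((-9)²/((6 + 4)/(1 + 4)))*(20 - 4*3) = (81/(10/5))*(20 - 12) = (81/((⅕)*10))*8 = (81/2)*8 = 324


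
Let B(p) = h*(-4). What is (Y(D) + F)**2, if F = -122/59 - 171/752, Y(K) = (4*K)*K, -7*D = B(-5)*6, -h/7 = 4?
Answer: 2674795219644254161/1968519424 ≈ 1.3588e+9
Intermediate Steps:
h = -28 (h = -7*4 = -28)
B(p) = 112 (B(p) = -28*(-4) = 112)
D = -96 (D = -16*6 = -1/7*672 = -96)
Y(K) = 4*K**2
F = -101833/44368 (F = -122*1/59 - 171*1/752 = -122/59 - 171/752 = -101833/44368 ≈ -2.2952)
(Y(D) + F)**2 = (4*(-96)**2 - 101833/44368)**2 = (4*9216 - 101833/44368)**2 = (36864 - 101833/44368)**2 = (1635480119/44368)**2 = 2674795219644254161/1968519424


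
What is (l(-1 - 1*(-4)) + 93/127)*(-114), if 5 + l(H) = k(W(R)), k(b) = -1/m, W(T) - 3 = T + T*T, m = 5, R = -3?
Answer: 323418/635 ≈ 509.32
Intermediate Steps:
W(T) = 3 + T + T**2 (W(T) = 3 + (T + T*T) = 3 + (T + T**2) = 3 + T + T**2)
k(b) = -1/5
l(H) = -26/5 (l(H) = -5 - 1/5 = -26/5)
(l(-1 - 1*(-4)) + 93/127)*(-114) = (-26/5 + 93/127)*(-114) = -2837/635*(-114) = 323418/635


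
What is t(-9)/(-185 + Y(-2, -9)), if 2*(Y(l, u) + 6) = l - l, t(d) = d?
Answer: 9/191 ≈ 0.047120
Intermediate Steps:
Y(l, u) = -6 (Y(l, u) = -6 + (l - l)/2 = -6 + (1/2)*0 = -6 + 0 = -6)
t(-9)/(-185 + Y(-2, -9)) = -9/(-185 - 6) = -9/(-191) = -9*(-1/191) = 9/191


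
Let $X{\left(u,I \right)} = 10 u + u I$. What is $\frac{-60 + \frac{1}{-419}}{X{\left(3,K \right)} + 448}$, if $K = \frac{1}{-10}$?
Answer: $- \frac{251410}{2001563} \approx -0.12561$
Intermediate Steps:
$K = - \frac{1}{10} \approx -0.1$
$X{\left(u,I \right)} = 10 u + I u$
$\frac{-60 + \frac{1}{-419}}{X{\left(3,K \right)} + 448} = \frac{-60 + \frac{1}{-419}}{3 \left(10 - \frac{1}{10}\right) + 448} = \frac{-60 - \frac{1}{419}}{3 \cdot \frac{99}{10} + 448} = - \frac{25141}{419 \left(\frac{297}{10} + 448\right)} = - \frac{25141}{419 \cdot \frac{4777}{10}} = \left(- \frac{25141}{419}\right) \frac{10}{4777} = - \frac{251410}{2001563}$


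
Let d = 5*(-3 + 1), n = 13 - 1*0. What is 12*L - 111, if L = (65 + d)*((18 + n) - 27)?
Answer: 2529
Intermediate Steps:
n = 13 (n = 13 + 0 = 13)
d = -10 (d = 5*(-2) = -10)
L = 220 (L = (65 - 10)*((18 + 13) - 27) = 55*(31 - 27) = 55*4 = 220)
12*L - 111 = 12*220 - 111 = 2640 - 111 = 2529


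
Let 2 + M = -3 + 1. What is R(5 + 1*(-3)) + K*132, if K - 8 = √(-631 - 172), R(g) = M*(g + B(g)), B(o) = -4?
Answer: 1064 + 132*I*√803 ≈ 1064.0 + 3740.5*I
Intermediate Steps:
M = -4 (M = -2 + (-3 + 1) = -2 - 2 = -4)
R(g) = 16 - 4*g (R(g) = -4*(g - 4) = -4*(-4 + g) = 16 - 4*g)
K = 8 + I*√803 (K = 8 + √(-631 - 172) = 8 + √(-803) = 8 + I*√803 ≈ 8.0 + 28.337*I)
R(5 + 1*(-3)) + K*132 = (16 - 4*(5 + 1*(-3))) + (8 + I*√803)*132 = (16 - 4*(5 - 3)) + (1056 + 132*I*√803) = (16 - 4*2) + (1056 + 132*I*√803) = (16 - 8) + (1056 + 132*I*√803) = 8 + (1056 + 132*I*√803) = 1064 + 132*I*√803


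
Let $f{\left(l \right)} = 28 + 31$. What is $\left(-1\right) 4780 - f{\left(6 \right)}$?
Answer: $-4839$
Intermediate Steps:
$f{\left(l \right)} = 59$
$\left(-1\right) 4780 - f{\left(6 \right)} = \left(-1\right) 4780 - 59 = -4780 - 59 = -4839$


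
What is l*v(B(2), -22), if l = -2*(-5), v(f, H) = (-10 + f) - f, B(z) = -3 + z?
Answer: -100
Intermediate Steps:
v(f, H) = -10
l = 10
l*v(B(2), -22) = 10*(-10) = -100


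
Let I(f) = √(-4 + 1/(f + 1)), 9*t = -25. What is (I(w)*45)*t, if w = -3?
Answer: -375*I*√2/2 ≈ -265.17*I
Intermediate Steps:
t = -25/9 (t = (⅑)*(-25) = -25/9 ≈ -2.7778)
I(f) = √(-4 + 1/(1 + f))
(I(w)*45)*t = (√((-3 - 4*(-3))/(1 - 3))*45)*(-25/9) = (√((-3 + 12)/(-2))*45)*(-25/9) = (√(-½*9)*45)*(-25/9) = (√(-9/2)*45)*(-25/9) = ((3*I*√2/2)*45)*(-25/9) = (135*I*√2/2)*(-25/9) = -375*I*√2/2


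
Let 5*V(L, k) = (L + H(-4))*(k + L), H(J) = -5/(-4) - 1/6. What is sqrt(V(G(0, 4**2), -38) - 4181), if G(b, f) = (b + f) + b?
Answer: I*sqrt(153222)/6 ≈ 65.239*I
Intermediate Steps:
H(J) = 13/12 (H(J) = -5*(-1/4) - 1*1/6 = 5/4 - 1/6 = 13/12)
G(b, f) = f + 2*b
V(L, k) = (13/12 + L)*(L + k)/5 (V(L, k) = ((L + 13/12)*(k + L))/5 = ((13/12 + L)*(L + k))/5 = (13/12 + L)*(L + k)/5)
sqrt(V(G(0, 4**2), -38) - 4181) = sqrt(((4**2 + 2*0)**2/5 + 13*(4**2 + 2*0)/60 + (13/60)*(-38) + (1/5)*(4**2 + 2*0)*(-38)) - 4181) = sqrt(((16 + 0)**2/5 + 13*(16 + 0)/60 - 247/30 + (1/5)*(16 + 0)*(-38)) - 4181) = sqrt(((1/5)*16**2 + (13/60)*16 - 247/30 + (1/5)*16*(-38)) - 4181) = sqrt(((1/5)*256 + 52/15 - 247/30 - 608/5) - 4181) = sqrt((256/5 + 52/15 - 247/30 - 608/5) - 4181) = sqrt(-451/6 - 4181) = sqrt(-25537/6) = I*sqrt(153222)/6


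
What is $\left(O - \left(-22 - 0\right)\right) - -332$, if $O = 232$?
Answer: $586$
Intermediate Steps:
$\left(O - \left(-22 - 0\right)\right) - -332 = \left(232 - \left(-22 - 0\right)\right) - -332 = \left(232 - \left(-22 + 0\right)\right) + 332 = \left(232 - -22\right) + 332 = \left(232 + 22\right) + 332 = 254 + 332 = 586$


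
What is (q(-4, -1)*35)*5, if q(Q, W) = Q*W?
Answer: 700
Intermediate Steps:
(q(-4, -1)*35)*5 = (-4*(-1)*35)*5 = (4*35)*5 = 140*5 = 700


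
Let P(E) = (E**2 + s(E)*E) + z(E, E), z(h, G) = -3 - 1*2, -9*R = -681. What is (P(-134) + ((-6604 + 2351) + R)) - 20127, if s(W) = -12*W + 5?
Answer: -667486/3 ≈ -2.2250e+5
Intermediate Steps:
s(W) = 5 - 12*W
R = 227/3 (R = -1/9*(-681) = 227/3 ≈ 75.667)
z(h, G) = -5 (z(h, G) = -3 - 2 = -5)
P(E) = -5 + E**2 + E*(5 - 12*E) (P(E) = (E**2 + (5 - 12*E)*E) - 5 = (E**2 + E*(5 - 12*E)) - 5 = -5 + E**2 + E*(5 - 12*E))
(P(-134) + ((-6604 + 2351) + R)) - 20127 = ((-5 - 11*(-134)**2 + 5*(-134)) + ((-6604 + 2351) + 227/3)) - 20127 = ((-5 - 11*17956 - 670) + (-4253 + 227/3)) - 20127 = ((-5 - 197516 - 670) - 12532/3) - 20127 = (-198191 - 12532/3) - 20127 = -607105/3 - 20127 = -667486/3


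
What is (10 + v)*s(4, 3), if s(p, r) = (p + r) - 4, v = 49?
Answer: 177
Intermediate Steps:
s(p, r) = -4 + p + r
(10 + v)*s(4, 3) = (10 + 49)*(-4 + 4 + 3) = 59*3 = 177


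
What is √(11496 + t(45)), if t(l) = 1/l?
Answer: √2586605/15 ≈ 107.22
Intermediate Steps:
√(11496 + t(45)) = √(11496 + 1/45) = √(517321/45) = √2586605/15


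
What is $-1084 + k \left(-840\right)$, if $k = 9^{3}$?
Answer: $-613444$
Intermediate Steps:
$k = 729$
$-1084 + k \left(-840\right) = -1084 + 729 \left(-840\right) = -1084 - 612360 = -613444$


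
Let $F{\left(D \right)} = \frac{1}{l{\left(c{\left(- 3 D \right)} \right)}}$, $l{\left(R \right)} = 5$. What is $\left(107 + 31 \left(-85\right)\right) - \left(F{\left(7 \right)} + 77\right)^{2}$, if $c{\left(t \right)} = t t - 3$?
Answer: $- \frac{212196}{25} \approx -8487.8$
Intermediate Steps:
$c{\left(t \right)} = -3 + t^{2}$ ($c{\left(t \right)} = t^{2} - 3 = -3 + t^{2}$)
$F{\left(D \right)} = \frac{1}{5}$
$\left(107 + 31 \left(-85\right)\right) - \left(F{\left(7 \right)} + 77\right)^{2} = \left(107 + 31 \left(-85\right)\right) - \left(\frac{1}{5} + 77\right)^{2} = \left(107 - 2635\right) - \left(\frac{386}{5}\right)^{2} = -2528 - \frac{148996}{25} = - \frac{212196}{25}$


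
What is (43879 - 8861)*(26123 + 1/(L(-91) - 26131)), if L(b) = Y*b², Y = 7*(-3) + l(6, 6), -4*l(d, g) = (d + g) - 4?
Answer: 99067411333049/108297 ≈ 9.1478e+8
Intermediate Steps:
l(d, g) = 1 - d/4 - g/4 (l(d, g) = -((d + g) - 4)/4 = -(-4 + d + g)/4 = 1 - d/4 - g/4)
Y = -23 (Y = 7*(-3) + (1 - ¼*6 - ¼*6) = -21 + (1 - 3/2 - 3/2) = -21 - 2 = -23)
L(b) = -23*b²
(43879 - 8861)*(26123 + 1/(L(-91) - 26131)) = (43879 - 8861)*(26123 + 1/(-23*(-91)² - 26131)) = 35018*(26123 + 1/(-23*8281 - 26131)) = 35018*(26123 + 1/(-190463 - 26131)) = 35018*(26123 + 1/(-216594)) = 35018*(26123 - 1/216594) = 35018*(5658085061/216594) = 99067411333049/108297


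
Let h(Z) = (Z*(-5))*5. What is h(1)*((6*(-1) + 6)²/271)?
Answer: 0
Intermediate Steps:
h(Z) = -25*Z (h(Z) = -5*Z*5 = -25*Z)
h(1)*((6*(-1) + 6)²/271) = (-25*1)*((6*(-1) + 6)²/271) = -25*(-6 + 6)²/271 = -25*0²/271 = -0/271 = -25*0 = 0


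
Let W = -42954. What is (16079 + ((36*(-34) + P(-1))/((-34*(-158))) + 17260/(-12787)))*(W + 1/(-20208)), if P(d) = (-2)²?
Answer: -19971322232867503641/28919232644 ≈ -6.9059e+8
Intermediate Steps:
P(d) = 4
(16079 + ((36*(-34) + P(-1))/((-34*(-158))) + 17260/(-12787)))*(W + 1/(-20208)) = (16079 + ((36*(-34) + 4)/((-34*(-158))) + 17260/(-12787)))*(-42954 + 1/(-20208)) = (16079 + ((-1224 + 4)/5372 + 17260*(-1/12787)))*(-42954 - 1/20208) = (16079 + (-1220*1/5372 - 17260/12787))*(-868014433/20208) = (16079 + (-305/1343 - 17260/12787))*(-868014433/20208) = (16079 - 27080215/17172941)*(-868014433/20208) = (276096638124/17172941)*(-868014433/20208) = -19971322232867503641/28919232644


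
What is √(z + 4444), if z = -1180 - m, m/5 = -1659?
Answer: √11559 ≈ 107.51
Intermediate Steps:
m = -8295 (m = 5*(-1659) = -8295)
z = 7115 (z = -1180 - 1*(-8295) = -1180 + 8295 = 7115)
√(z + 4444) = √(7115 + 4444) = √11559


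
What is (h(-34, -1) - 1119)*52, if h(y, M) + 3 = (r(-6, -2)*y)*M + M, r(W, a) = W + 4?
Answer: -61932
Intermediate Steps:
r(W, a) = 4 + W
h(y, M) = -3 + M - 2*M*y (h(y, M) = -3 + (((4 - 6)*y)*M + M) = -3 + ((-2*y)*M + M) = -3 + (-2*M*y + M) = -3 + (M - 2*M*y) = -3 + M - 2*M*y)
(h(-34, -1) - 1119)*52 = ((-3 - 1 - 2*(-1)*(-34)) - 1119)*52 = ((-3 - 1 - 68) - 1119)*52 = (-72 - 1119)*52 = -1191*52 = -61932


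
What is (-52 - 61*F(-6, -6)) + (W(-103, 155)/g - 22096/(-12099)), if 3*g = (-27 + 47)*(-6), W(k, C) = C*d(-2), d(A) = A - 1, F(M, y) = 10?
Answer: -62774329/96792 ≈ -648.55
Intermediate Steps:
d(A) = -1 + A
W(k, C) = -3*C (W(k, C) = C*(-1 - 2) = C*(-3) = -3*C)
g = -40 (g = ((-27 + 47)*(-6))/3 = (20*(-6))/3 = (⅓)*(-120) = -40)
(-52 - 61*F(-6, -6)) + (W(-103, 155)/g - 22096/(-12099)) = (-52 - 61*10) + (-3*155/(-40) - 22096/(-12099)) = (-52 - 610) + (-465*(-1/40) - 22096*(-1/12099)) = -662 + (93/8 + 22096/12099) = -662 + 1301975/96792 = -62774329/96792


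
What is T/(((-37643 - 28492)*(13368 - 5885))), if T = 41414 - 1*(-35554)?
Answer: -24/154315 ≈ -0.00015553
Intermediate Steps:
T = 76968 (T = 41414 + 35554 = 76968)
T/(((-37643 - 28492)*(13368 - 5885))) = 76968/(((-37643 - 28492)*(13368 - 5885))) = 76968/((-66135*7483)) = 76968/(-494888205) = 76968*(-1/494888205) = -24/154315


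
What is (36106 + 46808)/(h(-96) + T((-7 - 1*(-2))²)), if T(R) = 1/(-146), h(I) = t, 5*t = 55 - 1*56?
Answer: -60527220/151 ≈ -4.0084e+5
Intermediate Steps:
t = -⅕ (t = (55 - 1*56)/5 = (55 - 56)/5 = (⅕)*(-1) = -⅕ ≈ -0.20000)
h(I) = -⅕
T(R) = -1/146
(36106 + 46808)/(h(-96) + T((-7 - 1*(-2))²)) = (36106 + 46808)/(-⅕ - 1/146) = 82914/(-151/730) = 82914*(-730/151) = -60527220/151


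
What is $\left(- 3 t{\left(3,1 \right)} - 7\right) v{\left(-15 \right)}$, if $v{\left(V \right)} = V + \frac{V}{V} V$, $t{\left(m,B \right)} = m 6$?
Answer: $1830$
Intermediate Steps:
$t{\left(m,B \right)} = 6 m$
$v{\left(V \right)} = 2 V$ ($v{\left(V \right)} = V + 1 V = V + V = 2 V$)
$\left(- 3 t{\left(3,1 \right)} - 7\right) v{\left(-15 \right)} = \left(- 3 \cdot 6 \cdot 3 - 7\right) 2 \left(-15\right) = \left(\left(-3\right) 18 - 7\right) \left(-30\right) = \left(-54 - 7\right) \left(-30\right) = \left(-61\right) \left(-30\right) = 1830$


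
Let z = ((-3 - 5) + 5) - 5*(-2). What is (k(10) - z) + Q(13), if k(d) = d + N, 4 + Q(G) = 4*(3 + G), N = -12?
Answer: 51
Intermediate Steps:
Q(G) = 8 + 4*G (Q(G) = -4 + 4*(3 + G) = -4 + (12 + 4*G) = 8 + 4*G)
k(d) = -12 + d (k(d) = d - 12 = -12 + d)
z = 7 (z = (-8 + 5) + 10 = -3 + 10 = 7)
(k(10) - z) + Q(13) = ((-12 + 10) - 1*7) + (8 + 4*13) = (-2 - 7) + (8 + 52) = -9 + 60 = 51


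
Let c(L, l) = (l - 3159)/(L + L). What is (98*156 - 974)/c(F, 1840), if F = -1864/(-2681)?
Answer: -53362592/3536239 ≈ -15.090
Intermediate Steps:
F = 1864/2681 (F = -1864*(-1/2681) = 1864/2681 ≈ 0.69526)
c(L, l) = (-3159 + l)/(2*L) (c(L, l) = (-3159 + l)/((2*L)) = (-3159 + l)*(1/(2*L)) = (-3159 + l)/(2*L))
(98*156 - 974)/c(F, 1840) = (98*156 - 974)/(((-3159 + 1840)/(2*(1864/2681)))) = (15288 - 974)/(((½)*(2681/1864)*(-1319))) = 14314/(-3536239/3728) = 14314*(-3728/3536239) = -53362592/3536239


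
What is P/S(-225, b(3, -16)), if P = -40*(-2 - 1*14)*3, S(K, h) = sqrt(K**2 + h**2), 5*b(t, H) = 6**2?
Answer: 3200*sqrt(15641)/46923 ≈ 8.5290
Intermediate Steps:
b(t, H) = 36/5 (b(t, H) = (1/5)*6**2 = (1/5)*36 = 36/5)
P = 1920 (P = -40*(-2 - 14)*3 = -40*(-16)*3 = 640*3 = 1920)
P/S(-225, b(3, -16)) = 1920/(sqrt((-225)**2 + (36/5)**2)) = 1920/(sqrt(50625 + 1296/25)) = 1920/(sqrt(1266921/25)) = 1920/((9*sqrt(15641)/5)) = 1920*(5*sqrt(15641)/140769) = 3200*sqrt(15641)/46923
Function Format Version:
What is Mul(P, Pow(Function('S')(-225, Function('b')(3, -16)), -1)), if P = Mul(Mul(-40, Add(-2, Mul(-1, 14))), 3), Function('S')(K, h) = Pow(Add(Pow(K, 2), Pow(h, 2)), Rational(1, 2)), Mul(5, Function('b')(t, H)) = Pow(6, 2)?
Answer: Mul(Rational(3200, 46923), Pow(15641, Rational(1, 2))) ≈ 8.5290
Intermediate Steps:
Function('b')(t, H) = Rational(36, 5) (Function('b')(t, H) = Mul(Rational(1, 5), Pow(6, 2)) = Mul(Rational(1, 5), 36) = Rational(36, 5))
P = 1920 (P = Mul(Mul(-40, Add(-2, -14)), 3) = Mul(Mul(-40, -16), 3) = Mul(640, 3) = 1920)
Mul(P, Pow(Function('S')(-225, Function('b')(3, -16)), -1)) = Mul(1920, Pow(Pow(Add(Pow(-225, 2), Pow(Rational(36, 5), 2)), Rational(1, 2)), -1)) = Mul(1920, Pow(Pow(Add(50625, Rational(1296, 25)), Rational(1, 2)), -1)) = Mul(1920, Pow(Pow(Rational(1266921, 25), Rational(1, 2)), -1)) = Mul(1920, Pow(Mul(Rational(9, 5), Pow(15641, Rational(1, 2))), -1)) = Mul(1920, Mul(Rational(5, 140769), Pow(15641, Rational(1, 2)))) = Mul(Rational(3200, 46923), Pow(15641, Rational(1, 2)))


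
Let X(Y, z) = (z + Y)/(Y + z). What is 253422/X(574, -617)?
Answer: 253422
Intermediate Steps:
X(Y, z) = 1 (X(Y, z) = (Y + z)/(Y + z) = 1)
253422/X(574, -617) = 253422/1 = 253422*1 = 253422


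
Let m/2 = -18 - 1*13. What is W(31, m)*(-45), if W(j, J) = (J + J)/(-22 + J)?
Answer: -465/7 ≈ -66.429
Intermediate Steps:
m = -62 (m = 2*(-18 - 1*13) = 2*(-18 - 13) = 2*(-31) = -62)
W(j, J) = 2*J/(-22 + J) (W(j, J) = (2*J)/(-22 + J) = 2*J/(-22 + J))
W(31, m)*(-45) = (2*(-62)/(-22 - 62))*(-45) = (2*(-62)/(-84))*(-45) = (2*(-62)*(-1/84))*(-45) = (31/21)*(-45) = -465/7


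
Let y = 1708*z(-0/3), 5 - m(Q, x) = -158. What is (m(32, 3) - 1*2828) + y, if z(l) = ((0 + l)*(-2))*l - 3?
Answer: -7789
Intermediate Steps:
m(Q, x) = 163 (m(Q, x) = 5 - 1*(-158) = 5 + 158 = 163)
z(l) = -3 - 2*l² (z(l) = (l*(-2))*l - 3 = (-2*l)*l - 3 = -2*l² - 3 = -3 - 2*l²)
y = -5124 (y = 1708*(-3 - 2*(-0/3)²) = 1708*(-3 - 2*(-1*0)²) = 1708*(-3 - 2*0²) = 1708*(-3 - 2*0) = 1708*(-3 + 0) = 1708*(-3) = -5124)
(m(32, 3) - 1*2828) + y = (163 - 1*2828) - 5124 = (163 - 2828) - 5124 = -2665 - 5124 = -7789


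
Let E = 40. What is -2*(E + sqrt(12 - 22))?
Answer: -80 - 2*I*sqrt(10) ≈ -80.0 - 6.3246*I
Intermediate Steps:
-2*(E + sqrt(12 - 22)) = -2*(40 + sqrt(12 - 22)) = -2*(40 + sqrt(-10)) = -2*(40 + I*sqrt(10)) = -80 - 2*I*sqrt(10)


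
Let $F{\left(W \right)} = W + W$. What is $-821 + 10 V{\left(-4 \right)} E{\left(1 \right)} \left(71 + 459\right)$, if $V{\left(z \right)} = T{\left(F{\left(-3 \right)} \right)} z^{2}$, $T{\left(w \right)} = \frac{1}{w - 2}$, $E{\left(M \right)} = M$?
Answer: $-11421$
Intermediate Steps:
$F{\left(W \right)} = 2 W$
$T{\left(w \right)} = \frac{1}{-2 + w}$
$V{\left(z \right)} = - \frac{z^{2}}{8}$ ($V{\left(z \right)} = \frac{z^{2}}{-2 + 2 \left(-3\right)} = \frac{z^{2}}{-2 - 6} = \frac{z^{2}}{-8} = - \frac{z^{2}}{8}$)
$-821 + 10 V{\left(-4 \right)} E{\left(1 \right)} \left(71 + 459\right) = -821 + 10 \left(- \frac{\left(-4\right)^{2}}{8}\right) 1 \left(71 + 459\right) = -821 + 10 \left(\left(- \frac{1}{8}\right) 16\right) 1 \cdot 530 = -821 + 10 \left(-2\right) 1 \cdot 530 = -821 + \left(-20\right) 1 \cdot 530 = -821 - 10600 = -11421$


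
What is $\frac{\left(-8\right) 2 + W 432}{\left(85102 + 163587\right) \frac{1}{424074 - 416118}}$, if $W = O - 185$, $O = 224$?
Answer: $\frac{133915392}{248689} \approx 538.49$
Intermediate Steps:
$W = 39$ ($W = 224 - 185 = 39$)
$\frac{\left(-8\right) 2 + W 432}{\left(85102 + 163587\right) \frac{1}{424074 - 416118}} = \frac{\left(-8\right) 2 + 39 \cdot 432}{\left(85102 + 163587\right) \frac{1}{424074 - 416118}} = \frac{-16 + 16848}{248689 \cdot \frac{1}{7956}} = \frac{16832}{248689 \cdot \frac{1}{7956}} = \frac{16832}{\frac{248689}{7956}} = 16832 \cdot \frac{7956}{248689} = \frac{133915392}{248689}$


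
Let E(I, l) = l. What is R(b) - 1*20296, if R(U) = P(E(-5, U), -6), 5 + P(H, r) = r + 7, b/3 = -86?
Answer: -20300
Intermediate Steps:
b = -258 (b = 3*(-86) = -258)
P(H, r) = 2 + r (P(H, r) = -5 + (r + 7) = -5 + (7 + r) = 2 + r)
R(U) = -4 (R(U) = 2 - 6 = -4)
R(b) - 1*20296 = -4 - 1*20296 = -4 - 20296 = -20300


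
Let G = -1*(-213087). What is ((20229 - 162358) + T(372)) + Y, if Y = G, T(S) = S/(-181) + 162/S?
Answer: 796272499/11222 ≈ 70956.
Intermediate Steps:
T(S) = 162/S - S/181 (T(S) = S*(-1/181) + 162/S = -S/181 + 162/S = 162/S - S/181)
G = 213087
Y = 213087
((20229 - 162358) + T(372)) + Y = ((20229 - 162358) + (162/372 - 1/181*372)) + 213087 = (-142129 + (162*(1/372) - 372/181)) + 213087 = (-142129 + (27/62 - 372/181)) + 213087 = (-142129 - 18177/11222) + 213087 = -1594989815/11222 + 213087 = 796272499/11222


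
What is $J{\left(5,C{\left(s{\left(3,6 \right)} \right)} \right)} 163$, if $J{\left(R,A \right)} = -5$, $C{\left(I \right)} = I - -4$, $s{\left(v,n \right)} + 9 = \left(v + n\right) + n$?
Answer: $-815$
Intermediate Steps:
$s{\left(v,n \right)} = -9 + v + 2 n$ ($s{\left(v,n \right)} = -9 + \left(\left(v + n\right) + n\right) = -9 + \left(\left(n + v\right) + n\right) = -9 + \left(v + 2 n\right) = -9 + v + 2 n$)
$C{\left(I \right)} = 4 + I$ ($C{\left(I \right)} = I + 4 = 4 + I$)
$J{\left(5,C{\left(s{\left(3,6 \right)} \right)} \right)} 163 = \left(-5\right) 163 = -815$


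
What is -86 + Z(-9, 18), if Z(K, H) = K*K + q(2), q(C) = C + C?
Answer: -1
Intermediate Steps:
q(C) = 2*C
Z(K, H) = 4 + K² (Z(K, H) = K*K + 2*2 = K² + 4 = 4 + K²)
-86 + Z(-9, 18) = -86 + (4 + (-9)²) = -86 + (4 + 81) = -86 + 85 = -1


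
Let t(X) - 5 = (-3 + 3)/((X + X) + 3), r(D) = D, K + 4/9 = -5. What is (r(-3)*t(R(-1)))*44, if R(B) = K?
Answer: -660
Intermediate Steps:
K = -49/9 (K = -4/9 - 5 = -49/9 ≈ -5.4444)
R(B) = -49/9
t(X) = 5 (t(X) = 5 + (-3 + 3)/((X + X) + 3) = 5 + 0/(2*X + 3) = 5 + 0/(3 + 2*X) = 5 + 0 = 5)
(r(-3)*t(R(-1)))*44 = -3*5*44 = -15*44 = -660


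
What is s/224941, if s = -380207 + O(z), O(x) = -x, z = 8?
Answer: -380215/224941 ≈ -1.6903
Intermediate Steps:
s = -380215 (s = -380207 - 1*8 = -380207 - 8 = -380215)
s/224941 = -380215/224941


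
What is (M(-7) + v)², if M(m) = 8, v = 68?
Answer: 5776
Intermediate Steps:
(M(-7) + v)² = (8 + 68)² = 76² = 5776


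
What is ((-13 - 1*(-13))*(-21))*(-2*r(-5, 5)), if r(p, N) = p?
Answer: 0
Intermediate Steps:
((-13 - 1*(-13))*(-21))*(-2*r(-5, 5)) = ((-13 - 1*(-13))*(-21))*(-2*(-5)) = ((-13 + 13)*(-21))*10 = (0*(-21))*10 = 0*10 = 0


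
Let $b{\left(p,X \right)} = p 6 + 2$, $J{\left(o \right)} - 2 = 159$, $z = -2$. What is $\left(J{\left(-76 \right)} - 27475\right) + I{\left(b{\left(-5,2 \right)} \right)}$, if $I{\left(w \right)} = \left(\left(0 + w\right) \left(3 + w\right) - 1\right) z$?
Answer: $-28712$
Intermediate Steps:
$J{\left(o \right)} = 161$ ($J{\left(o \right)} = 2 + 159 = 161$)
$b{\left(p,X \right)} = 2 + 6 p$ ($b{\left(p,X \right)} = 6 p + 2 = 2 + 6 p$)
$I{\left(w \right)} = 2 - 2 w \left(3 + w\right)$ ($I{\left(w \right)} = \left(\left(0 + w\right) \left(3 + w\right) - 1\right) \left(-2\right) = \left(w \left(3 + w\right) - 1\right) \left(-2\right) = \left(-1 + w \left(3 + w\right)\right) \left(-2\right) = 2 - 2 w \left(3 + w\right)$)
$\left(J{\left(-76 \right)} - 27475\right) + I{\left(b{\left(-5,2 \right)} \right)} = \left(161 - 27475\right) - \left(-2 + 2 \left(2 + 6 \left(-5\right)\right)^{2} + 6 \left(2 + 6 \left(-5\right)\right)\right) = -27314 - \left(-2 + 2 \left(2 - 30\right)^{2} + 6 \left(2 - 30\right)\right) = -27314 - \left(-170 + 1568\right) = -27314 + \left(2 + 168 - 1568\right) = -27314 - 1398 = -28712$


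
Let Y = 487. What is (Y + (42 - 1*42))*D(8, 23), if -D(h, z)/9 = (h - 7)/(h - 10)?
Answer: 4383/2 ≈ 2191.5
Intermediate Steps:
D(h, z) = -9*(-7 + h)/(-10 + h) (D(h, z) = -9*(h - 7)/(h - 10) = -9*(-7 + h)/(-10 + h))
(Y + (42 - 1*42))*D(8, 23) = (487 + (42 - 1*42))*(9*(7 - 1*8)/(-10 + 8)) = (487 + (42 - 42))*(9*(7 - 8)/(-2)) = (487 + 0)*(9*(-1/2)*(-1)) = 487*(9/2) = 4383/2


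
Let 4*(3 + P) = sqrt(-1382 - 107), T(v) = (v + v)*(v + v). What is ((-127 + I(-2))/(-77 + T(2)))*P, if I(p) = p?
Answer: -387/61 + 129*I*sqrt(1489)/244 ≈ -6.3443 + 20.401*I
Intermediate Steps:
T(v) = 4*v**2 (T(v) = (2*v)*(2*v) = 4*v**2)
P = -3 + I*sqrt(1489)/4 (P = -3 + sqrt(-1382 - 107)/4 = -3 + sqrt(-1489)/4 = -3 + (I*sqrt(1489))/4 = -3 + I*sqrt(1489)/4 ≈ -3.0 + 9.6469*I)
((-127 + I(-2))/(-77 + T(2)))*P = ((-127 - 2)/(-77 + 4*2**2))*(-3 + I*sqrt(1489)/4) = (-129/(-77 + 4*4))*(-3 + I*sqrt(1489)/4) = (-129/(-77 + 16))*(-3 + I*sqrt(1489)/4) = (-129/(-61))*(-3 + I*sqrt(1489)/4) = (-129*(-1/61))*(-3 + I*sqrt(1489)/4) = 129*(-3 + I*sqrt(1489)/4)/61 = -387/61 + 129*I*sqrt(1489)/244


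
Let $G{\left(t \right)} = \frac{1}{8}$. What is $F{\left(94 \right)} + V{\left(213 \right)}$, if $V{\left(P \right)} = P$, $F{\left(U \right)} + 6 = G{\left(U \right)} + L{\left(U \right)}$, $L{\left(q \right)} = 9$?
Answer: $\frac{1729}{8} \approx 216.13$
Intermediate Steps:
$G{\left(t \right)} = \frac{1}{8}$
$F{\left(U \right)} = \frac{25}{8}$ ($F{\left(U \right)} = -6 + \left(\frac{1}{8} + 9\right) = -6 + \frac{73}{8} = \frac{25}{8}$)
$F{\left(94 \right)} + V{\left(213 \right)} = \frac{25}{8} + 213 = \frac{1729}{8}$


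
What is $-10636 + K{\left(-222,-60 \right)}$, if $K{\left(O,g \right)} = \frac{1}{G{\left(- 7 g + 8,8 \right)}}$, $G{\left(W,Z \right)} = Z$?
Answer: $- \frac{85087}{8} \approx -10636.0$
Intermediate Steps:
$K{\left(O,g \right)} = \frac{1}{8}$
$-10636 + K{\left(-222,-60 \right)} = -10636 + \frac{1}{8} = - \frac{85087}{8}$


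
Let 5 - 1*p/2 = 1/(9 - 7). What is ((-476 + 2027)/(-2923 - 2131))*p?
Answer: -13959/5054 ≈ -2.7620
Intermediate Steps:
p = 9 (p = 10 - 2/(9 - 7) = 10 - 2/2 = 10 - 2*½ = 10 - 1 = 9)
((-476 + 2027)/(-2923 - 2131))*p = ((-476 + 2027)/(-2923 - 2131))*9 = (1551/(-5054))*9 = (1551*(-1/5054))*9 = -1551/5054*9 = -13959/5054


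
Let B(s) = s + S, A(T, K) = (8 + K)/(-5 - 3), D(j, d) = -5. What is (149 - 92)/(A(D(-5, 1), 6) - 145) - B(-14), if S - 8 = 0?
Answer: 3294/587 ≈ 5.6116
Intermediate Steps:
S = 8 (S = 8 + 0 = 8)
A(T, K) = -1 - K/8 (A(T, K) = (8 + K)/(-8) = (8 + K)*(-⅛) = -1 - K/8)
B(s) = 8 + s (B(s) = s + 8 = 8 + s)
(149 - 92)/(A(D(-5, 1), 6) - 145) - B(-14) = (149 - 92)/((-1 - ⅛*6) - 145) - (8 - 14) = 57/((-1 - ¾) - 145) - 1*(-6) = 57/(-7/4 - 145) + 6 = 57/(-587/4) + 6 = 57*(-4/587) + 6 = -228/587 + 6 = 3294/587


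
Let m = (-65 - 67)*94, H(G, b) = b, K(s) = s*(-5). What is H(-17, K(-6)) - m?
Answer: 12438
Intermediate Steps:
K(s) = -5*s
m = -12408 (m = -132*94 = -12408)
H(-17, K(-6)) - m = -5*(-6) - 1*(-12408) = 30 + 12408 = 12438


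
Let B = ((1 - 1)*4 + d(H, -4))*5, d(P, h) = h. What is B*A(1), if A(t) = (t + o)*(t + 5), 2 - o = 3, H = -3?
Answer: 0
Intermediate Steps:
o = -1 (o = 2 - 1*3 = 2 - 3 = -1)
A(t) = (-1 + t)*(5 + t) (A(t) = (t - 1)*(t + 5) = (-1 + t)*(5 + t))
B = -20 (B = ((1 - 1)*4 - 4)*5 = (0*4 - 4)*5 = (0 - 4)*5 = -4*5 = -20)
B*A(1) = -20*(-5 + 1**2 + 4*1) = -20*(-5 + 1 + 4) = -20*0 = 0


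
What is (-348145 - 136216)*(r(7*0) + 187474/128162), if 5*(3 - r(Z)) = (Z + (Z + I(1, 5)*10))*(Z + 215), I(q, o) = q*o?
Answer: 66593907509370/64081 ≈ 1.0392e+9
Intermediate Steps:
I(q, o) = o*q
r(Z) = 3 - (50 + 2*Z)*(215 + Z)/5 (r(Z) = 3 - (Z + (Z + (5*1)*10))*(Z + 215)/5 = 3 - (Z + (Z + 5*10))*(215 + Z)/5 = 3 - (Z + (Z + 50))*(215 + Z)/5 = 3 - (Z + (50 + Z))*(215 + Z)/5 = 3 - (50 + 2*Z)*(215 + Z)/5)
(-348145 - 136216)*(r(7*0) + 187474/128162) = (-348145 - 136216)*((-2147 - 672*0 - 2*(7*0)**2/5) + 187474/128162) = -484361*((-2147 - 96*0 - 2/5*0**2) + 187474*(1/128162)) = -484361*((-2147 + 0 - 2/5*0) + 93737/64081) = -484361*((-2147 + 0 + 0) + 93737/64081) = -484361*(-2147 + 93737/64081) = -484361*(-137488170/64081) = 66593907509370/64081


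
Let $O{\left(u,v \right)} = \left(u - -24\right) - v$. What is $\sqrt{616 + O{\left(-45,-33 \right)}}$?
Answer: $2 \sqrt{157} \approx 25.06$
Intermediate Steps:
$O{\left(u,v \right)} = 24 + u - v$ ($O{\left(u,v \right)} = \left(u + 24\right) - v = \left(24 + u\right) - v = 24 + u - v$)
$\sqrt{616 + O{\left(-45,-33 \right)}} = \sqrt{616 - -12} = \sqrt{616 + \left(24 - 45 + 33\right)} = \sqrt{616 + 12} = \sqrt{628} = 2 \sqrt{157}$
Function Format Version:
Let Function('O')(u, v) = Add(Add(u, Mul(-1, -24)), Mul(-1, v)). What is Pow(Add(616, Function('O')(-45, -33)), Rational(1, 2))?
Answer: Mul(2, Pow(157, Rational(1, 2))) ≈ 25.060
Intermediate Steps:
Function('O')(u, v) = Add(24, u, Mul(-1, v)) (Function('O')(u, v) = Add(Add(u, 24), Mul(-1, v)) = Add(Add(24, u), Mul(-1, v)) = Add(24, u, Mul(-1, v)))
Pow(Add(616, Function('O')(-45, -33)), Rational(1, 2)) = Pow(Add(616, Add(24, -45, Mul(-1, -33))), Rational(1, 2)) = Pow(Add(616, Add(24, -45, 33)), Rational(1, 2)) = Pow(Add(616, 12), Rational(1, 2)) = Pow(628, Rational(1, 2)) = Mul(2, Pow(157, Rational(1, 2)))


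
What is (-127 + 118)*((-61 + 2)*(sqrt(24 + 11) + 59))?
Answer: 31329 + 531*sqrt(35) ≈ 34470.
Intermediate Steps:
(-127 + 118)*((-61 + 2)*(sqrt(24 + 11) + 59)) = -(-531)*(sqrt(35) + 59) = -(-531)*(59 + sqrt(35)) = -9*(-3481 - 59*sqrt(35)) = 31329 + 531*sqrt(35)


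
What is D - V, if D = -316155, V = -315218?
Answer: -937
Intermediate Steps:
D - V = -316155 - 1*(-315218) = -316155 + 315218 = -937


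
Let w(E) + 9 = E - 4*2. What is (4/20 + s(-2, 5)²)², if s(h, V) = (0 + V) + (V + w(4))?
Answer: 2116/25 ≈ 84.640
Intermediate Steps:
w(E) = -17 + E (w(E) = -9 + (E - 4*2) = -9 + (E - 8) = -9 + (-8 + E) = -17 + E)
s(h, V) = -13 + 2*V (s(h, V) = (0 + V) + (V + (-17 + 4)) = V + (V - 13) = V + (-13 + V) = -13 + 2*V)
(4/20 + s(-2, 5)²)² = (4/20 + (-13 + 2*5)²)² = (4*(1/20) + (-13 + 10)²)² = (⅕ + (-3)²)² = (⅕ + 9)² = (46/5)² = 2116/25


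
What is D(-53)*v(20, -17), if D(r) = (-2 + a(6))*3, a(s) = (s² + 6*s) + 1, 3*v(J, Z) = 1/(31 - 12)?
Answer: 71/19 ≈ 3.7368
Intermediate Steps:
v(J, Z) = 1/57 (v(J, Z) = 1/(3*(31 - 12)) = (⅓)/19 = (⅓)*(1/19) = 1/57)
a(s) = 1 + s² + 6*s
D(r) = 213 (D(r) = (-2 + (1 + 6² + 6*6))*3 = (-2 + (1 + 36 + 36))*3 = (-2 + 73)*3 = 71*3 = 213)
D(-53)*v(20, -17) = 213*(1/57) = 71/19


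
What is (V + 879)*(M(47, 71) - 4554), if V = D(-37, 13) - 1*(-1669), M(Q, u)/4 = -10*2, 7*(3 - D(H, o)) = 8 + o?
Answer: -11807432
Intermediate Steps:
D(H, o) = 13/7 - o/7 (D(H, o) = 3 - (8 + o)/7 = 3 + (-8/7 - o/7) = 13/7 - o/7)
M(Q, u) = -80 (M(Q, u) = 4*(-10*2) = 4*(-20) = -80)
V = 1669 (V = (13/7 - 1/7*13) - 1*(-1669) = (13/7 - 13/7) + 1669 = 0 + 1669 = 1669)
(V + 879)*(M(47, 71) - 4554) = (1669 + 879)*(-80 - 4554) = 2548*(-4634) = -11807432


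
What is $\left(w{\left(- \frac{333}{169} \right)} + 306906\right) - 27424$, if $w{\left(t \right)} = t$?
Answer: $\frac{47232125}{169} \approx 2.7948 \cdot 10^{5}$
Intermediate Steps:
$\left(w{\left(- \frac{333}{169} \right)} + 306906\right) - 27424 = \left(- \frac{333}{169} + 306906\right) - 27424 = \frac{51866781}{169} - 27424 = \frac{47232125}{169}$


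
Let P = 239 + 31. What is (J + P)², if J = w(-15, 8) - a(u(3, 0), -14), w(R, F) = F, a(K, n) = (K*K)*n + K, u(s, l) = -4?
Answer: 256036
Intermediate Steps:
a(K, n) = K + n*K² (a(K, n) = K²*n + K = n*K² + K = K + n*K²)
P = 270
J = 236 (J = 8 - (-4)*(1 - 4*(-14)) = 8 - (-4)*(1 + 56) = 8 - (-4)*57 = 8 - 1*(-228) = 8 + 228 = 236)
(J + P)² = (236 + 270)² = 506² = 256036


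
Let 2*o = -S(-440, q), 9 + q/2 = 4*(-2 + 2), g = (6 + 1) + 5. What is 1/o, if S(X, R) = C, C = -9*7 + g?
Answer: 2/51 ≈ 0.039216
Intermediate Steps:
g = 12 (g = 7 + 5 = 12)
q = -18 (q = -18 + 2*(4*(-2 + 2)) = -18 + 2*(4*0) = -18 + 2*0 = -18 + 0 = -18)
C = -51 (C = -9*7 + 12 = -63 + 12 = -51)
S(X, R) = -51
o = 51/2 (o = (-1*(-51))/2 = (1/2)*51 = 51/2 ≈ 25.500)
1/o = 1/(51/2) = 2/51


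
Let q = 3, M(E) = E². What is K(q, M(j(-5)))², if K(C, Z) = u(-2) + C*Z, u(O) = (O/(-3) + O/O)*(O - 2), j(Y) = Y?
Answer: 42025/9 ≈ 4669.4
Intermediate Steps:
u(O) = (1 - O/3)*(-2 + O) (u(O) = (O*(-⅓) + 1)*(-2 + O) = (-O/3 + 1)*(-2 + O) = (1 - O/3)*(-2 + O))
K(C, Z) = -20/3 + C*Z (K(C, Z) = (-2 - ⅓*(-2)² + (5/3)*(-2)) + C*Z = (-2 - ⅓*4 - 10/3) + C*Z = (-2 - 4/3 - 10/3) + C*Z = -20/3 + C*Z)
K(q, M(j(-5)))² = (-20/3 + 3*(-5)²)² = (-20/3 + 3*25)² = (-20/3 + 75)² = (205/3)² = 42025/9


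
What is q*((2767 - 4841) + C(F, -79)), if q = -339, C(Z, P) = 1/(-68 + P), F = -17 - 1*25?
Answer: 34451327/49 ≈ 7.0309e+5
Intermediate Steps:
F = -42 (F = -17 - 25 = -42)
q*((2767 - 4841) + C(F, -79)) = -339*((2767 - 4841) + 1/(-68 - 79)) = -339*(-2074 + 1/(-147)) = -339*(-2074 - 1/147) = -339*(-304879/147) = 34451327/49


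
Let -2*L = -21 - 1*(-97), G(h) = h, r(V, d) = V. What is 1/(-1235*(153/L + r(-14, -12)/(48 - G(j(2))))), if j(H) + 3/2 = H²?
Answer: 2/10705 ≈ 0.00018683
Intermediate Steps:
j(H) = -3/2 + H²
L = -38 (L = -(-21 - 1*(-97))/2 = -(-21 + 97)/2 = -½*76 = -38)
1/(-1235*(153/L + r(-14, -12)/(48 - G(j(2))))) = 1/(-1235*(153/(-38) - 14/(48 - (-3/2 + 2²)))) = 1/(-1235*(153*(-1/38) - 14/(48 - (-3/2 + 4)))) = 1/(-1235*(-153/38 - 14/(48 - 1*5/2))) = 1/(-1235*(-153/38 - 14/(48 - 5/2))) = 1/(-1235*(-153/38 - 14/91/2)) = 1/(-1235*(-153/38 - 14*2/91)) = 1/(-1235*(-153/38 - 4/13)) = 1/(-1235*(-2141/494)) = 1/(10705/2) = 2/10705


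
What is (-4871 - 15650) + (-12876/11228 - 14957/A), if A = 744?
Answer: -42900599803/2088408 ≈ -20542.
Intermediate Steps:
(-4871 - 15650) + (-12876/11228 - 14957/A) = (-4871 - 15650) + (-12876/11228 - 14957/744) = -20521 + (-12876*1/11228 - 14957*1/744) = -20521 + (-3219/2807 - 14957/744) = -20521 - 44379235/2088408 = -42900599803/2088408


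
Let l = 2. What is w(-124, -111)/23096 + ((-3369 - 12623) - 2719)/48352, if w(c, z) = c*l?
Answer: -55517569/139592224 ≈ -0.39771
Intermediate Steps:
w(c, z) = 2*c (w(c, z) = c*2 = 2*c)
w(-124, -111)/23096 + ((-3369 - 12623) - 2719)/48352 = (2*(-124))/23096 + ((-3369 - 12623) - 2719)/48352 = -248*1/23096 + (-15992 - 2719)*(1/48352) = -31/2887 - 18711*1/48352 = -31/2887 - 18711/48352 = -55517569/139592224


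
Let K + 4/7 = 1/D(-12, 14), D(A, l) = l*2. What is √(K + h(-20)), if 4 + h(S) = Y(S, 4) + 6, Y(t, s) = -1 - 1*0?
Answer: √91/14 ≈ 0.68139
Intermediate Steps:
D(A, l) = 2*l
Y(t, s) = -1 (Y(t, s) = -1 + 0 = -1)
h(S) = 1 (h(S) = -4 + (-1 + 6) = -4 + 5 = 1)
K = -15/28 (K = -4/7 + 1/(2*14) = -4/7 + 1/28 = -15/28 ≈ -0.53571)
√(K + h(-20)) = √(-15/28 + 1) = √(13/28) = √91/14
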